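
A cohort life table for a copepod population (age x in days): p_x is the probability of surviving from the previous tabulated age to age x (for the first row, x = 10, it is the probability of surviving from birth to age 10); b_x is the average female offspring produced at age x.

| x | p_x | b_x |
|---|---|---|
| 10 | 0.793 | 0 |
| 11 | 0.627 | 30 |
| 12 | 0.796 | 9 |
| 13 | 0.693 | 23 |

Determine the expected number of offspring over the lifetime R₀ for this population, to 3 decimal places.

24.787

Survivorship from birth: l_x = p_10·p_11·…·p_x.
  l_10 = 0.79300
  l_11 = 0.49721
  l_12 = 0.39578
  l_13 = 0.27428
R₀ = Σ l_x b_x:
  age 10: 0.79300 × 0 = 0.0000
  age 11: 0.49721 × 30 = 14.9163
  age 12: 0.39578 × 9 = 3.5620
  age 13: 0.27428 × 23 = 6.3084
R₀ = 0.0000 + 14.9163 + 3.5620 + 6.3084 = 24.7868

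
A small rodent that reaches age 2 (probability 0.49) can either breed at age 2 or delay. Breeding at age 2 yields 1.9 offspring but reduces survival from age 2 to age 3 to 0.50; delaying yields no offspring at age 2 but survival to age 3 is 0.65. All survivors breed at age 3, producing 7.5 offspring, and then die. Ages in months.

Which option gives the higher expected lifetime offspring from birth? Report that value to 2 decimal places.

breed at age 2: R₀ = 0.49 × (1.9 + 0.50 × 7.5) = 0.49 × 5.6500 = 2.7685
delay to age 3: R₀ = 0.49 × (0.65 × 7.5) = 0.49 × 4.8750 = 2.3887
Higher: breed at age 2 (2.7685).

2.77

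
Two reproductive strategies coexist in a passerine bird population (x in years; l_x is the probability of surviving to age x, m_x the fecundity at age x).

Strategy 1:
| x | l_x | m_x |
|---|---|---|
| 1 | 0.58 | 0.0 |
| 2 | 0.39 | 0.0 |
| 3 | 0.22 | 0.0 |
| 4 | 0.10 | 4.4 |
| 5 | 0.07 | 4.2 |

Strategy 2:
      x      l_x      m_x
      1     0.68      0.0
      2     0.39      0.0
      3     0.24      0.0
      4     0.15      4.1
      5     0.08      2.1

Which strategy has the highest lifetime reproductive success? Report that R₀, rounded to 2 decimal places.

0.78

Strategy 1: R₀ = 0.58×0.0 + 0.39×0.0 + 0.22×0.0 + 0.10×4.4 + 0.07×4.2 = 0.7340
Strategy 2: R₀ = 0.68×0.0 + 0.39×0.0 + 0.24×0.0 + 0.15×4.1 + 0.08×2.1 = 0.7830
Highest R₀: strategy 2 with 0.7830.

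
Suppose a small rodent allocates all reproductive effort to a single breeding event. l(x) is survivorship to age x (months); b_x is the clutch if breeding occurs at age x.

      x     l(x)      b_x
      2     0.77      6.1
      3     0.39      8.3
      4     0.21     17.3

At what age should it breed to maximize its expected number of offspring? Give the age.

Expected offspring if breeding at age x = l(x) × b_x:
  age 2: 0.77 × 6.1 = 4.697
  age 3: 0.39 × 8.3 = 3.237
  age 4: 0.21 × 17.3 = 3.633
Maximum at age 2 (4.697).

2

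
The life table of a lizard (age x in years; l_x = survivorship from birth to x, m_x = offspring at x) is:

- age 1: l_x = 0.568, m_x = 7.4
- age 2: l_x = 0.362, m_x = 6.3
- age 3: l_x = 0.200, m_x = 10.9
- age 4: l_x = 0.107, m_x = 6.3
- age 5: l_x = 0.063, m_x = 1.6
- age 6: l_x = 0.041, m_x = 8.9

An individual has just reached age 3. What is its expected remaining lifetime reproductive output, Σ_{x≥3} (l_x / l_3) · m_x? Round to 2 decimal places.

16.60

l_3 = 0.200. Conditional survival from age 3 to x is l_x / l_3.
  x=3: (0.200/0.200) × 10.9 = 10.9000
  x=4: (0.107/0.200) × 6.3 = 3.3705
  x=5: (0.063/0.200) × 1.6 = 0.5040
  x=6: (0.041/0.200) × 8.9 = 1.8245
Sum = 10.9000 + 3.3705 + 0.5040 + 1.8245 = 16.5990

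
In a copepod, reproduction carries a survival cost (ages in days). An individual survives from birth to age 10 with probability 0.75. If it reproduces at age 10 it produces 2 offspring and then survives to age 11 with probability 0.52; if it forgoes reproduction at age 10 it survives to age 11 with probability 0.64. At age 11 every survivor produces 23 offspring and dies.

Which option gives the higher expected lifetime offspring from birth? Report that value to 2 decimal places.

11.04

breed at age 10: R₀ = 0.75 × (2 + 0.52 × 23) = 0.75 × 13.9600 = 10.4700
delay to age 11: R₀ = 0.75 × (0.64 × 23) = 0.75 × 14.7200 = 11.0400
Higher: delay to age 11 (11.0400).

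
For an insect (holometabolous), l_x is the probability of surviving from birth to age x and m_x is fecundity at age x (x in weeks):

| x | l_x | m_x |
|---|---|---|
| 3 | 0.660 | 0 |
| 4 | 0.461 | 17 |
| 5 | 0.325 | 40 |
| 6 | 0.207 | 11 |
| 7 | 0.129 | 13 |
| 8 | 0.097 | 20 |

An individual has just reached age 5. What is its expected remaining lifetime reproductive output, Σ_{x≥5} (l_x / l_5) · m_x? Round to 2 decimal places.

l_5 = 0.325. Conditional survival from age 5 to x is l_x / l_5.
  x=5: (0.325/0.325) × 40 = 40.0000
  x=6: (0.207/0.325) × 11 = 7.0062
  x=7: (0.129/0.325) × 13 = 5.1600
  x=8: (0.097/0.325) × 20 = 5.9692
Sum = 40.0000 + 7.0062 + 5.1600 + 5.9692 = 58.1354

58.14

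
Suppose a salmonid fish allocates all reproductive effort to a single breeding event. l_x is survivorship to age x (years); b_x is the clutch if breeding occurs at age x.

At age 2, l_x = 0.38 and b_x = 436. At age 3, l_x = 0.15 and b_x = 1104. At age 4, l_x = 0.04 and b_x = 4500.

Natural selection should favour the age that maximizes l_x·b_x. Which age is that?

Expected offspring if breeding at age x = l_x × b_x:
  age 2: 0.38 × 436 = 165.680
  age 3: 0.15 × 1104 = 165.600
  age 4: 0.04 × 4500 = 180.000
Maximum at age 4 (180.000).

4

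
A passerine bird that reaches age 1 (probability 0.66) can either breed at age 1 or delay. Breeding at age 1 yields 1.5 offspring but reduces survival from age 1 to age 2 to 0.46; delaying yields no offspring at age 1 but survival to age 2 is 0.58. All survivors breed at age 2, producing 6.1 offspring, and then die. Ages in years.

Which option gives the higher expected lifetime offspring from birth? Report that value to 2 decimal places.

breed at age 1: R₀ = 0.66 × (1.5 + 0.46 × 6.1) = 0.66 × 4.3060 = 2.8420
delay to age 2: R₀ = 0.66 × (0.58 × 6.1) = 0.66 × 3.5380 = 2.3351
Higher: breed at age 1 (2.8420).

2.84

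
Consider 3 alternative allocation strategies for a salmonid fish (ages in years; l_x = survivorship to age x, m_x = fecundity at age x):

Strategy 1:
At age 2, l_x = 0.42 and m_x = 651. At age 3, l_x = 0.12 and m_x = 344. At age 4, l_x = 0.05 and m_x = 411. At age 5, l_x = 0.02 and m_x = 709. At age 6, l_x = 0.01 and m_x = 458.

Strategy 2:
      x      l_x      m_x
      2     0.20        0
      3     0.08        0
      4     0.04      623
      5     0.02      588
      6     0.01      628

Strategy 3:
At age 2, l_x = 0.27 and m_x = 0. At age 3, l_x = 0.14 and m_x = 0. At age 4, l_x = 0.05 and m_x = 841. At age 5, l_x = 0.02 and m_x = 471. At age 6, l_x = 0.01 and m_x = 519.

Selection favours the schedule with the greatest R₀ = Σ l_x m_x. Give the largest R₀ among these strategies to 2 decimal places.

Strategy 1: R₀ = 0.42×651 + 0.12×344 + 0.05×411 + 0.02×709 + 0.01×458 = 354.0100
Strategy 2: R₀ = 0.20×0 + 0.08×0 + 0.04×623 + 0.02×588 + 0.01×628 = 42.9600
Strategy 3: R₀ = 0.27×0 + 0.14×0 + 0.05×841 + 0.02×471 + 0.01×519 = 56.6600
Highest R₀: strategy 1 with 354.0100.

354.01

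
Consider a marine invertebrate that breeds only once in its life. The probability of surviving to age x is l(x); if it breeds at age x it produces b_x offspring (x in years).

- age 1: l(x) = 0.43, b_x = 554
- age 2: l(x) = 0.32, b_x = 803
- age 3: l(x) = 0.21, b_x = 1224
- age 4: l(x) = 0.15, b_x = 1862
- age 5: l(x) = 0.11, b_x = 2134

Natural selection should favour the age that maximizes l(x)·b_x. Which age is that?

Expected offspring if breeding at age x = l(x) × b_x:
  age 1: 0.43 × 554 = 238.220
  age 2: 0.32 × 803 = 256.960
  age 3: 0.21 × 1224 = 257.040
  age 4: 0.15 × 1862 = 279.300
  age 5: 0.11 × 2134 = 234.740
Maximum at age 4 (279.300).

4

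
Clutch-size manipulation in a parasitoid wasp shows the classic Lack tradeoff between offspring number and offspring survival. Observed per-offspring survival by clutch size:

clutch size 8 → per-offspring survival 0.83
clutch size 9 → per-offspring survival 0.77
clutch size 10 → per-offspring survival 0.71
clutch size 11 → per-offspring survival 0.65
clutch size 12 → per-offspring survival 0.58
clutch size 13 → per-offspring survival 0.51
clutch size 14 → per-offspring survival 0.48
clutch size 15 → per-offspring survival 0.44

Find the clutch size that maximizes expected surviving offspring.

Expected surviving offspring = c × s(c):
  c=8: 8 × 0.83 = 6.640
  c=9: 9 × 0.77 = 6.930
  c=10: 10 × 0.71 = 7.100
  c=11: 11 × 0.65 = 7.150
  c=12: 12 × 0.58 = 6.960
  c=13: 13 × 0.51 = 6.630
  c=14: 14 × 0.48 = 6.720
  c=15: 15 × 0.44 = 6.600
Maximum at c = 11 (7.150 surviving offspring).

11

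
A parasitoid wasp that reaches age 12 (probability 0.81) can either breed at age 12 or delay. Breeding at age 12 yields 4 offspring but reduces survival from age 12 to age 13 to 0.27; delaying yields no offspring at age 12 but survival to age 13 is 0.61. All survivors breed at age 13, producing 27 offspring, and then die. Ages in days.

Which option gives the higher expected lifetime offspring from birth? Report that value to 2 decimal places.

breed at age 12: R₀ = 0.81 × (4 + 0.27 × 27) = 0.81 × 11.2900 = 9.1449
delay to age 13: R₀ = 0.81 × (0.61 × 27) = 0.81 × 16.4700 = 13.3407
Higher: delay to age 13 (13.3407).

13.34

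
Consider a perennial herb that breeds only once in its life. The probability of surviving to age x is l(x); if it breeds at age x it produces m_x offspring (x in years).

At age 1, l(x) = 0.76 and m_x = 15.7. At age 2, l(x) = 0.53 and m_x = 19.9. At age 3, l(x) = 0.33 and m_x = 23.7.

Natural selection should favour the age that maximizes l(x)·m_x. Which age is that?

1

Expected offspring if breeding at age x = l(x) × m_x:
  age 1: 0.76 × 15.7 = 11.932
  age 2: 0.53 × 19.9 = 10.547
  age 3: 0.33 × 23.7 = 7.821
Maximum at age 1 (11.932).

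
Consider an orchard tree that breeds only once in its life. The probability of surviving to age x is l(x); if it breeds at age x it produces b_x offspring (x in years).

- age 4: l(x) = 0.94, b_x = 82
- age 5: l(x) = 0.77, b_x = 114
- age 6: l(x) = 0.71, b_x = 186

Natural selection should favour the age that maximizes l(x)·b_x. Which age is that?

6

Expected offspring if breeding at age x = l(x) × b_x:
  age 4: 0.94 × 82 = 77.080
  age 5: 0.77 × 114 = 87.780
  age 6: 0.71 × 186 = 132.060
Maximum at age 6 (132.060).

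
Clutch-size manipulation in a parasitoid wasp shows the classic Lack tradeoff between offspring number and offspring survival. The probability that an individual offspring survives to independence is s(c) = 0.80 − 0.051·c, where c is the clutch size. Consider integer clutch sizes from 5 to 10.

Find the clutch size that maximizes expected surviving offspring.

8

Expected surviving offspring = c × s(c):
  c=5: 5 × 0.545 = 2.725
  c=6: 6 × 0.494 = 2.964
  c=7: 7 × 0.443 = 3.101
  c=8: 8 × 0.392 = 3.136
  c=9: 9 × 0.341 = 3.069
  c=10: 10 × 0.290 = 2.900
Maximum at c = 8 (3.136 surviving offspring).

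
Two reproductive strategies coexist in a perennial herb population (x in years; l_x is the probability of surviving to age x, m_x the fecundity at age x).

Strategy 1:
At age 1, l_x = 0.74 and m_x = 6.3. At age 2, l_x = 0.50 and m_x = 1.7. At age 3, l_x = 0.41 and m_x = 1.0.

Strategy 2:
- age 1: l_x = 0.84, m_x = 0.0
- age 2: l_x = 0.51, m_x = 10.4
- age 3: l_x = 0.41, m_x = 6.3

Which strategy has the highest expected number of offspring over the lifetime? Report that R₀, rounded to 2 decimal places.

7.89

Strategy 1: R₀ = 0.74×6.3 + 0.50×1.7 + 0.41×1.0 = 5.9220
Strategy 2: R₀ = 0.84×0.0 + 0.51×10.4 + 0.41×6.3 = 7.8870
Highest R₀: strategy 2 with 7.8870.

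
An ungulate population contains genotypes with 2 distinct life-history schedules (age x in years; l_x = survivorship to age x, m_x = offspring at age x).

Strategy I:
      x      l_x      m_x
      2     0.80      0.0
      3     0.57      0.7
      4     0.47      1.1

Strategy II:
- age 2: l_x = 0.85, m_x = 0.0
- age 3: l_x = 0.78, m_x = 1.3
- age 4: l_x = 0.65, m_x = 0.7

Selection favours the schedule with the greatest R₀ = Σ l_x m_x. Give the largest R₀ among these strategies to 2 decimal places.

Strategy I: R₀ = 0.80×0.0 + 0.57×0.7 + 0.47×1.1 = 0.9160
Strategy II: R₀ = 0.85×0.0 + 0.78×1.3 + 0.65×0.7 = 1.4690
Highest R₀: strategy II with 1.4690.

1.47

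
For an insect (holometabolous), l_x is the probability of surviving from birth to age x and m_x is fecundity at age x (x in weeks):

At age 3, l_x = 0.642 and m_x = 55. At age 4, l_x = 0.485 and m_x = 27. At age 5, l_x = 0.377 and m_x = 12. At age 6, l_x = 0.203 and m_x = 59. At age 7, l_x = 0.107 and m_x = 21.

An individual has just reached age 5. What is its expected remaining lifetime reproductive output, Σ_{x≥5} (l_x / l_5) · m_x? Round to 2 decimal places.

l_5 = 0.377. Conditional survival from age 5 to x is l_x / l_5.
  x=5: (0.377/0.377) × 12 = 12.0000
  x=6: (0.203/0.377) × 59 = 31.7692
  x=7: (0.107/0.377) × 21 = 5.9602
Sum = 12.0000 + 31.7692 + 5.9602 = 49.7294

49.73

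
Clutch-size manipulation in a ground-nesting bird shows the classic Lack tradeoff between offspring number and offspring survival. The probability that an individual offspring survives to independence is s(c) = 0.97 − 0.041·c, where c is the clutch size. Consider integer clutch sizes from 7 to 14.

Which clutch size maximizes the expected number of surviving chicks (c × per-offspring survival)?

Expected surviving chicks = c × s(c):
  c=7: 7 × 0.683 = 4.781
  c=8: 8 × 0.642 = 5.136
  c=9: 9 × 0.601 = 5.409
  c=10: 10 × 0.560 = 5.600
  c=11: 11 × 0.519 = 5.709
  c=12: 12 × 0.478 = 5.736
  c=13: 13 × 0.437 = 5.681
  c=14: 14 × 0.396 = 5.544
Maximum at c = 12 (5.736 surviving chicks).

12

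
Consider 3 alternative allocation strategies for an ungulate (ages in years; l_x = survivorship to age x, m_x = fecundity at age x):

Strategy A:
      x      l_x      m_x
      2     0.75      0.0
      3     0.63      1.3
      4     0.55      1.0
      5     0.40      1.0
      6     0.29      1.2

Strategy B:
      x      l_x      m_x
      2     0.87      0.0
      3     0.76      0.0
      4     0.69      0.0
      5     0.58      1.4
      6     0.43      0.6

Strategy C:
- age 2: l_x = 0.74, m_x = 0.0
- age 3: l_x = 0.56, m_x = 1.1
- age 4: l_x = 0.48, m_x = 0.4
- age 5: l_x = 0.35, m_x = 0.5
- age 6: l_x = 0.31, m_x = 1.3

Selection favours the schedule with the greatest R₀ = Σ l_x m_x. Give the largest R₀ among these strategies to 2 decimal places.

Strategy A: R₀ = 0.75×0.0 + 0.63×1.3 + 0.55×1.0 + 0.40×1.0 + 0.29×1.2 = 2.1170
Strategy B: R₀ = 0.87×0.0 + 0.76×0.0 + 0.69×0.0 + 0.58×1.4 + 0.43×0.6 = 1.0700
Strategy C: R₀ = 0.74×0.0 + 0.56×1.1 + 0.48×0.4 + 0.35×0.5 + 0.31×1.3 = 1.3860
Highest R₀: strategy A with 2.1170.

2.12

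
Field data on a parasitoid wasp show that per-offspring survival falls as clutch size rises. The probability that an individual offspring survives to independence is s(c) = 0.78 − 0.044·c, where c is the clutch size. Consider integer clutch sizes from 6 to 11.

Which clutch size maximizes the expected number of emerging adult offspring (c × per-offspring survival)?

9

Expected emerging adult offspring = c × s(c):
  c=6: 6 × 0.516 = 3.096
  c=7: 7 × 0.472 = 3.304
  c=8: 8 × 0.428 = 3.424
  c=9: 9 × 0.384 = 3.456
  c=10: 10 × 0.340 = 3.400
  c=11: 11 × 0.296 = 3.256
Maximum at c = 9 (3.456 emerging adult offspring).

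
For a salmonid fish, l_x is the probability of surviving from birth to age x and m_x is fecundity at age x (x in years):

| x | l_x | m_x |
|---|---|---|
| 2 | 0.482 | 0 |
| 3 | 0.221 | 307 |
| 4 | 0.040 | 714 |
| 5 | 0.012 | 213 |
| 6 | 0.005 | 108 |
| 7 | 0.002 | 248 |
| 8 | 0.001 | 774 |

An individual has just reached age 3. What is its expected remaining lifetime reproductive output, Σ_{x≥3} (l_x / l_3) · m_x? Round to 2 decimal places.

l_3 = 0.221. Conditional survival from age 3 to x is l_x / l_3.
  x=3: (0.221/0.221) × 307 = 307.0000
  x=4: (0.040/0.221) × 714 = 129.2308
  x=5: (0.012/0.221) × 213 = 11.5656
  x=6: (0.005/0.221) × 108 = 2.4434
  x=7: (0.002/0.221) × 248 = 2.2443
  x=8: (0.001/0.221) × 774 = 3.5023
Sum = 307.0000 + 129.2308 + 11.5656 + 2.4434 + 2.2443 + 3.5023 = 455.9864

455.99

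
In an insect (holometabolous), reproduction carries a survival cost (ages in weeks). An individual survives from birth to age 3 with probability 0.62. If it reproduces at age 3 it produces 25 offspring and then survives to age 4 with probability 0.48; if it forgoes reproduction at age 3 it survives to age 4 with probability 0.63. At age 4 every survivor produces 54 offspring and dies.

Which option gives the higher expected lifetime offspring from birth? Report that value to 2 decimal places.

31.57

breed at age 3: R₀ = 0.62 × (25 + 0.48 × 54) = 0.62 × 50.9200 = 31.5704
delay to age 4: R₀ = 0.62 × (0.63 × 54) = 0.62 × 34.0200 = 21.0924
Higher: breed at age 3 (31.5704).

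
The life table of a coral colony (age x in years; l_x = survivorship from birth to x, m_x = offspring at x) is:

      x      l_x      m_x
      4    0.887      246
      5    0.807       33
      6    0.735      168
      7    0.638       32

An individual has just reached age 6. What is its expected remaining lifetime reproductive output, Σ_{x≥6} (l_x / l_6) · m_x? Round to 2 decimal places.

l_6 = 0.735. Conditional survival from age 6 to x is l_x / l_6.
  x=6: (0.735/0.735) × 168 = 168.0000
  x=7: (0.638/0.735) × 32 = 27.7769
Sum = 168.0000 + 27.7769 = 195.7769

195.78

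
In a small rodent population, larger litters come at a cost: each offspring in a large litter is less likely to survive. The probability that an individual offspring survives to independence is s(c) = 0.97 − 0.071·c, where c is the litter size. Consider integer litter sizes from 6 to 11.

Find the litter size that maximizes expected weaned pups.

7

Expected weaned pups = c × s(c):
  c=6: 6 × 0.544 = 3.264
  c=7: 7 × 0.473 = 3.311
  c=8: 8 × 0.402 = 3.216
  c=9: 9 × 0.331 = 2.979
  c=10: 10 × 0.260 = 2.600
  c=11: 11 × 0.189 = 2.079
Maximum at c = 7 (3.311 weaned pups).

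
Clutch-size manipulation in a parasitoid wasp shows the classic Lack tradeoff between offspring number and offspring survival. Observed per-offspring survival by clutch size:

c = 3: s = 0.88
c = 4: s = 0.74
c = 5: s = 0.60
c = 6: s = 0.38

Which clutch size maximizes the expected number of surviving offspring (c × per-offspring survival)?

Expected surviving offspring = c × s(c):
  c=3: 3 × 0.88 = 2.640
  c=4: 4 × 0.74 = 2.960
  c=5: 5 × 0.60 = 3.000
  c=6: 6 × 0.38 = 2.280
Maximum at c = 5 (3.000 surviving offspring).

5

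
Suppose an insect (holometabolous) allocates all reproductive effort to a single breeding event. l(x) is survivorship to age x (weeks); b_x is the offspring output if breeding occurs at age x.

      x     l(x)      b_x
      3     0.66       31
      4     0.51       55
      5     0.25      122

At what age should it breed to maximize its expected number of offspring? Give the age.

5

Expected offspring if breeding at age x = l(x) × b_x:
  age 3: 0.66 × 31 = 20.460
  age 4: 0.51 × 55 = 28.050
  age 5: 0.25 × 122 = 30.500
Maximum at age 5 (30.500).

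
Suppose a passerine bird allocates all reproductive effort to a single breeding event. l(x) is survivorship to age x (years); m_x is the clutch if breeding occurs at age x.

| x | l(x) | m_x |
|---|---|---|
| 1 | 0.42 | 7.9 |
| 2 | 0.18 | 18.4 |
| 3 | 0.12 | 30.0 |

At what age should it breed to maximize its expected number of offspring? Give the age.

Expected offspring if breeding at age x = l(x) × m_x:
  age 1: 0.42 × 7.9 = 3.318
  age 2: 0.18 × 18.4 = 3.312
  age 3: 0.12 × 30.0 = 3.600
Maximum at age 3 (3.600).

3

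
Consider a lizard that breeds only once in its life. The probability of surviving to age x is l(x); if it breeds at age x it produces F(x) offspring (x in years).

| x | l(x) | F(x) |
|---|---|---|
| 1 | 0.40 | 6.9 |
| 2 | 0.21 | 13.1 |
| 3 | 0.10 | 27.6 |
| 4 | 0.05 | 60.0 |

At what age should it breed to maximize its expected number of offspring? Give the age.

4

Expected offspring if breeding at age x = l(x) × F(x):
  age 1: 0.40 × 6.9 = 2.760
  age 2: 0.21 × 13.1 = 2.751
  age 3: 0.10 × 27.6 = 2.760
  age 4: 0.05 × 60.0 = 3.000
Maximum at age 4 (3.000).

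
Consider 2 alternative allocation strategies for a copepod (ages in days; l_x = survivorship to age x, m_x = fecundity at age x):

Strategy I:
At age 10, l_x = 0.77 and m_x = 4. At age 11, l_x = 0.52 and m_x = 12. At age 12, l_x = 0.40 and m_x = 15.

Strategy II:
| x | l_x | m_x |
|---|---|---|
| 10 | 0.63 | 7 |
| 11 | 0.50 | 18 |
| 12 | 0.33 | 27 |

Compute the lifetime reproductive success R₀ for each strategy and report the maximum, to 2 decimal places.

Strategy I: R₀ = 0.77×4 + 0.52×12 + 0.40×15 = 15.3200
Strategy II: R₀ = 0.63×7 + 0.50×18 + 0.33×27 = 22.3200
Highest R₀: strategy II with 22.3200.

22.32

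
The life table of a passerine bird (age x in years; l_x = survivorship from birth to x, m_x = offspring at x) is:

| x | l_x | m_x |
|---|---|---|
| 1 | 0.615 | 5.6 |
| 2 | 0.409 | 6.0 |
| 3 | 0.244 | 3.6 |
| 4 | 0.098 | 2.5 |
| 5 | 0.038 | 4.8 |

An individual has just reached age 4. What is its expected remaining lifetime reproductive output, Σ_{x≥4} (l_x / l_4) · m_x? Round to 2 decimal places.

l_4 = 0.098. Conditional survival from age 4 to x is l_x / l_4.
  x=4: (0.098/0.098) × 2.5 = 2.5000
  x=5: (0.038/0.098) × 4.8 = 1.8612
Sum = 2.5000 + 1.8612 = 4.3612

4.36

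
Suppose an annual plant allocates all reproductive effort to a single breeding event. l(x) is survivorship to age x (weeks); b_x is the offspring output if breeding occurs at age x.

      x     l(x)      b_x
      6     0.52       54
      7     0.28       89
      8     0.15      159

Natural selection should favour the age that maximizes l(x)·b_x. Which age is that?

Expected offspring if breeding at age x = l(x) × b_x:
  age 6: 0.52 × 54 = 28.080
  age 7: 0.28 × 89 = 24.920
  age 8: 0.15 × 159 = 23.850
Maximum at age 6 (28.080).

6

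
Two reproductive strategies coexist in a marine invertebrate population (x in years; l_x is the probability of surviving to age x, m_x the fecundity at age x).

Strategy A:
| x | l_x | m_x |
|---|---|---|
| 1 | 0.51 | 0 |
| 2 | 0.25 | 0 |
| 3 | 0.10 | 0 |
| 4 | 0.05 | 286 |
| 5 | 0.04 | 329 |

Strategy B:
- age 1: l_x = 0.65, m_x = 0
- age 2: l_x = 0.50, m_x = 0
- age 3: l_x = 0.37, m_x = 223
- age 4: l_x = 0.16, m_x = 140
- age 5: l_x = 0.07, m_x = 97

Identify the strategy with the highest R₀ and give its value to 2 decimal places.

Strategy A: R₀ = 0.51×0 + 0.25×0 + 0.10×0 + 0.05×286 + 0.04×329 = 27.4600
Strategy B: R₀ = 0.65×0 + 0.50×0 + 0.37×223 + 0.16×140 + 0.07×97 = 111.7000
Highest R₀: strategy B with 111.7000.

111.70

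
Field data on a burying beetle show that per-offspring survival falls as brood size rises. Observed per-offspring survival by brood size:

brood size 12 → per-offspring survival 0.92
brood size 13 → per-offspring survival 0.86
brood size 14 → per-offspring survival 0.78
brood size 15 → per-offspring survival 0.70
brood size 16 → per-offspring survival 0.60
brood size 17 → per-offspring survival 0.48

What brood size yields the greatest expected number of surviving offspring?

Expected surviving offspring = c × s(c):
  c=12: 12 × 0.92 = 11.040
  c=13: 13 × 0.86 = 11.180
  c=14: 14 × 0.78 = 10.920
  c=15: 15 × 0.70 = 10.500
  c=16: 16 × 0.60 = 9.600
  c=17: 17 × 0.48 = 8.160
Maximum at c = 13 (11.180 surviving offspring).

13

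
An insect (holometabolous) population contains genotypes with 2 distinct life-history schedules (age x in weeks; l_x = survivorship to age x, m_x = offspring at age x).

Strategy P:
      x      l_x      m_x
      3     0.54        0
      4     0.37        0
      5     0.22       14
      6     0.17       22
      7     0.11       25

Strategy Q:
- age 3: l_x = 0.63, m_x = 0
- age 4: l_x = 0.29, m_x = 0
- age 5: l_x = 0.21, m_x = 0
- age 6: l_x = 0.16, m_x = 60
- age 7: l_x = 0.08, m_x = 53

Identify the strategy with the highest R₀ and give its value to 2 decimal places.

13.84

Strategy P: R₀ = 0.54×0 + 0.37×0 + 0.22×14 + 0.17×22 + 0.11×25 = 9.5700
Strategy Q: R₀ = 0.63×0 + 0.29×0 + 0.21×0 + 0.16×60 + 0.08×53 = 13.8400
Highest R₀: strategy Q with 13.8400.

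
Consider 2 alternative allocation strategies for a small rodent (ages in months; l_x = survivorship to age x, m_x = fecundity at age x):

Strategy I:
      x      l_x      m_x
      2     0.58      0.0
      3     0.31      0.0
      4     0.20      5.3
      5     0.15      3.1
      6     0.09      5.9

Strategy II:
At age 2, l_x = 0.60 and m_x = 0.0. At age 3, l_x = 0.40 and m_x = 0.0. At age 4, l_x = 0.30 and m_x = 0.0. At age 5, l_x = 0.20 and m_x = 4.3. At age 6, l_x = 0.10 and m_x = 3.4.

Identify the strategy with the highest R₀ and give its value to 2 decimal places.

Strategy I: R₀ = 0.58×0.0 + 0.31×0.0 + 0.20×5.3 + 0.15×3.1 + 0.09×5.9 = 2.0560
Strategy II: R₀ = 0.60×0.0 + 0.40×0.0 + 0.30×0.0 + 0.20×4.3 + 0.10×3.4 = 1.2000
Highest R₀: strategy I with 2.0560.

2.06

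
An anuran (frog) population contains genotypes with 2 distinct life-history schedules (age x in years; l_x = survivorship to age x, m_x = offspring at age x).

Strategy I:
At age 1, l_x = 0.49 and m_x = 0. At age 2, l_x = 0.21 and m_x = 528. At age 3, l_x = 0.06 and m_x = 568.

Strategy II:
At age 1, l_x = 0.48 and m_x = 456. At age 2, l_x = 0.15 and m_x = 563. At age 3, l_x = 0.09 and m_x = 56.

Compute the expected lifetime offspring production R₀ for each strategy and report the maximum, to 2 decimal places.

Strategy I: R₀ = 0.49×0 + 0.21×528 + 0.06×568 = 144.9600
Strategy II: R₀ = 0.48×456 + 0.15×563 + 0.09×56 = 308.3700
Highest R₀: strategy II with 308.3700.

308.37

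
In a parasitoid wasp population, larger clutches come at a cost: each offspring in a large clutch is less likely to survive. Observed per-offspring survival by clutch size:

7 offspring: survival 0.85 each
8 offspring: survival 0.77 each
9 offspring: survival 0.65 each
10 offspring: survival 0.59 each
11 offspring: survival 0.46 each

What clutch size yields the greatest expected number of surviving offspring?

8

Expected surviving offspring = c × s(c):
  c=7: 7 × 0.85 = 5.950
  c=8: 8 × 0.77 = 6.160
  c=9: 9 × 0.65 = 5.850
  c=10: 10 × 0.59 = 5.900
  c=11: 11 × 0.46 = 5.060
Maximum at c = 8 (6.160 surviving offspring).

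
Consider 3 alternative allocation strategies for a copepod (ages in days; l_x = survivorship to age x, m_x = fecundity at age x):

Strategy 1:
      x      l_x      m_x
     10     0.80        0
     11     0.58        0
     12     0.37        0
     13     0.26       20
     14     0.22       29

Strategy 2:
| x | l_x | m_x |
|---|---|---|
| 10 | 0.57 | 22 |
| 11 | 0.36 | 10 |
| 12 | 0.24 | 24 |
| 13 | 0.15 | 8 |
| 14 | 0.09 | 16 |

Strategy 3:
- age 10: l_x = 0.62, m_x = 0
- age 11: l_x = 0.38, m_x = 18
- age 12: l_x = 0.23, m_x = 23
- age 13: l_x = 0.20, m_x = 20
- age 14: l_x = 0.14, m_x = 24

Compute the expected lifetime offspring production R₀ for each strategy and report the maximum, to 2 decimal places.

24.54

Strategy 1: R₀ = 0.80×0 + 0.58×0 + 0.37×0 + 0.26×20 + 0.22×29 = 11.5800
Strategy 2: R₀ = 0.57×22 + 0.36×10 + 0.24×24 + 0.15×8 + 0.09×16 = 24.5400
Strategy 3: R₀ = 0.62×0 + 0.38×18 + 0.23×23 + 0.20×20 + 0.14×24 = 19.4900
Highest R₀: strategy 2 with 24.5400.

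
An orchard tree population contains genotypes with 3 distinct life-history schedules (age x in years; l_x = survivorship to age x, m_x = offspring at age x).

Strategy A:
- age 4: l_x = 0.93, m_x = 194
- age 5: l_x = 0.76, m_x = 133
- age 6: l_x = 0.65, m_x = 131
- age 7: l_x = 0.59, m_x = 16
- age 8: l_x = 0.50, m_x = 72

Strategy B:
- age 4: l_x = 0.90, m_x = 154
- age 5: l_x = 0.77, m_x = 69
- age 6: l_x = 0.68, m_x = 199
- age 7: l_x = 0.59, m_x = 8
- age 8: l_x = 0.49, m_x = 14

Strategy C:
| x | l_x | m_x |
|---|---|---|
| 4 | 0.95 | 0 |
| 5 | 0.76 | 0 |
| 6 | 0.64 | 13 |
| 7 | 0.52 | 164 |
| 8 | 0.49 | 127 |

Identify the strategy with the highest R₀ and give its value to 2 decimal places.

Strategy A: R₀ = 0.93×194 + 0.76×133 + 0.65×131 + 0.59×16 + 0.50×72 = 412.0900
Strategy B: R₀ = 0.90×154 + 0.77×69 + 0.68×199 + 0.59×8 + 0.49×14 = 338.6300
Strategy C: R₀ = 0.95×0 + 0.76×0 + 0.64×13 + 0.52×164 + 0.49×127 = 155.8300
Highest R₀: strategy A with 412.0900.

412.09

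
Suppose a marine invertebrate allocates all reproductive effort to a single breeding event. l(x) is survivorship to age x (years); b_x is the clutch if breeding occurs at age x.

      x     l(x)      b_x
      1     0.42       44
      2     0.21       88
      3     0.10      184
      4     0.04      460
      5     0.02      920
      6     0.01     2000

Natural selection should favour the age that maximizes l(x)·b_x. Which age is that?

Expected offspring if breeding at age x = l(x) × b_x:
  age 1: 0.42 × 44 = 18.480
  age 2: 0.21 × 88 = 18.480
  age 3: 0.10 × 184 = 18.400
  age 4: 0.04 × 460 = 18.400
  age 5: 0.02 × 920 = 18.400
  age 6: 0.01 × 2000 = 20.000
Maximum at age 6 (20.000).

6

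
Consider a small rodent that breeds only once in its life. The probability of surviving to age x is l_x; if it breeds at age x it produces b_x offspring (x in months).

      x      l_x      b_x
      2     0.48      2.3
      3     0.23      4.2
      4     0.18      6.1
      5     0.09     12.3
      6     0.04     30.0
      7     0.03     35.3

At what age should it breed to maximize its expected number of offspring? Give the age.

Expected offspring if breeding at age x = l_x × b_x:
  age 2: 0.48 × 2.3 = 1.104
  age 3: 0.23 × 4.2 = 0.966
  age 4: 0.18 × 6.1 = 1.098
  age 5: 0.09 × 12.3 = 1.107
  age 6: 0.04 × 30.0 = 1.200
  age 7: 0.03 × 35.3 = 1.059
Maximum at age 6 (1.200).

6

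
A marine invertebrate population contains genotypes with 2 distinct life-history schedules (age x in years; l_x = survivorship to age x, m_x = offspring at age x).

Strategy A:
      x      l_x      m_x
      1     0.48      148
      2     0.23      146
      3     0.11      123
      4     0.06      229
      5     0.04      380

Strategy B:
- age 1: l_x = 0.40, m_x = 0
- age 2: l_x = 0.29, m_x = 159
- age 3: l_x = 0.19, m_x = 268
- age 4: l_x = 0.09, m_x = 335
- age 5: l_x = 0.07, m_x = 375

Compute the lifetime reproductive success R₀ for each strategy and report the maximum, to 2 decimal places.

153.43

Strategy A: R₀ = 0.48×148 + 0.23×146 + 0.11×123 + 0.06×229 + 0.04×380 = 147.0900
Strategy B: R₀ = 0.40×0 + 0.29×159 + 0.19×268 + 0.09×335 + 0.07×375 = 153.4300
Highest R₀: strategy B with 153.4300.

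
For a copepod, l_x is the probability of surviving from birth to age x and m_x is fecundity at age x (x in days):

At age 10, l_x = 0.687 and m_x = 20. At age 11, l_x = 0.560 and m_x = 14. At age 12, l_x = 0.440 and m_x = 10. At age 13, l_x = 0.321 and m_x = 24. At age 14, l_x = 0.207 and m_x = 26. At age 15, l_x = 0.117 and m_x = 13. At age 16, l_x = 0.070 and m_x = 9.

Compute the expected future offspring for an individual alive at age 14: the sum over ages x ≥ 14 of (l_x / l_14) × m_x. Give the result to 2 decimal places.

l_14 = 0.207. Conditional survival from age 14 to x is l_x / l_14.
  x=14: (0.207/0.207) × 26 = 26.0000
  x=15: (0.117/0.207) × 13 = 7.3478
  x=16: (0.070/0.207) × 9 = 3.0435
Sum = 26.0000 + 7.3478 + 3.0435 = 36.3913

36.39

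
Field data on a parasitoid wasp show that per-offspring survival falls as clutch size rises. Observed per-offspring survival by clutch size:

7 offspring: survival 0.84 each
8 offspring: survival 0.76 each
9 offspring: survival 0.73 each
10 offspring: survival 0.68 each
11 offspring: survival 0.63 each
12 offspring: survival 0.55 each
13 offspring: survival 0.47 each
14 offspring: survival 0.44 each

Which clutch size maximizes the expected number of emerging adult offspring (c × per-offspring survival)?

Expected emerging adult offspring = c × s(c):
  c=7: 7 × 0.84 = 5.880
  c=8: 8 × 0.76 = 6.080
  c=9: 9 × 0.73 = 6.570
  c=10: 10 × 0.68 = 6.800
  c=11: 11 × 0.63 = 6.930
  c=12: 12 × 0.55 = 6.600
  c=13: 13 × 0.47 = 6.110
  c=14: 14 × 0.44 = 6.160
Maximum at c = 11 (6.930 emerging adult offspring).

11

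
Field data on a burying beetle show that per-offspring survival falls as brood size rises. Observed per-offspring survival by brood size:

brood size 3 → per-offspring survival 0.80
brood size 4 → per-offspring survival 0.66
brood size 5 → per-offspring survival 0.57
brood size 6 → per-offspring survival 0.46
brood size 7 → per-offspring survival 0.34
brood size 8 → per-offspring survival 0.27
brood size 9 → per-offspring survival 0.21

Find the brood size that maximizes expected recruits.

5

Expected recruits = c × s(c):
  c=3: 3 × 0.80 = 2.400
  c=4: 4 × 0.66 = 2.640
  c=5: 5 × 0.57 = 2.850
  c=6: 6 × 0.46 = 2.760
  c=7: 7 × 0.34 = 2.380
  c=8: 8 × 0.27 = 2.160
  c=9: 9 × 0.21 = 1.890
Maximum at c = 5 (2.850 recruits).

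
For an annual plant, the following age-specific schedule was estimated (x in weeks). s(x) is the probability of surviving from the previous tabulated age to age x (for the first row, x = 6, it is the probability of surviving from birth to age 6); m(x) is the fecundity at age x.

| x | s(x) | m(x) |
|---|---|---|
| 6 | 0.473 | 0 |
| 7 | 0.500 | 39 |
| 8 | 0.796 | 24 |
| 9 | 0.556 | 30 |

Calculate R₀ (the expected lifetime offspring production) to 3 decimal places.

16.882

Survivorship from birth: l_x = s_6·s_7·…·s_x.
  l_6 = 0.47300
  l_7 = 0.23650
  l_8 = 0.18825
  l_9 = 0.10467
R₀ = Σ l_x m(x):
  age 6: 0.47300 × 0 = 0.0000
  age 7: 0.23650 × 39 = 9.2235
  age 8: 0.18825 × 24 = 4.5180
  age 9: 0.10467 × 30 = 3.1401
R₀ = 0.0000 + 9.2235 + 4.5180 + 3.1401 = 16.8816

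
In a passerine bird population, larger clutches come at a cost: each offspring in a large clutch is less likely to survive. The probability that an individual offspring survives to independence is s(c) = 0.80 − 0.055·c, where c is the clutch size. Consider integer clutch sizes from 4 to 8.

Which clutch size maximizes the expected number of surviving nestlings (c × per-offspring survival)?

7

Expected surviving nestlings = c × s(c):
  c=4: 4 × 0.580 = 2.320
  c=5: 5 × 0.525 = 2.625
  c=6: 6 × 0.470 = 2.820
  c=7: 7 × 0.415 = 2.905
  c=8: 8 × 0.360 = 2.880
Maximum at c = 7 (2.905 surviving nestlings).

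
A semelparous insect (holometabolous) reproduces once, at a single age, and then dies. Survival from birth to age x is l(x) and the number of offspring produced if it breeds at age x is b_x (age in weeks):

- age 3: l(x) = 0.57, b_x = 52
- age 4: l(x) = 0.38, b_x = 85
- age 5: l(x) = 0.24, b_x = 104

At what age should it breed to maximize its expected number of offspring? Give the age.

Expected offspring if breeding at age x = l(x) × b_x:
  age 3: 0.57 × 52 = 29.640
  age 4: 0.38 × 85 = 32.300
  age 5: 0.24 × 104 = 24.960
Maximum at age 4 (32.300).

4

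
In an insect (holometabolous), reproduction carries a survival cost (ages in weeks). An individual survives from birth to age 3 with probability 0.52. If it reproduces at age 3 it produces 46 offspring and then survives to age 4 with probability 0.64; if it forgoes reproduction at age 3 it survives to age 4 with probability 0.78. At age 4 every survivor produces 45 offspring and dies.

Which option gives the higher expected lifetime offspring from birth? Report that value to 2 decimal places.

38.90

breed at age 3: R₀ = 0.52 × (46 + 0.64 × 45) = 0.52 × 74.8000 = 38.8960
delay to age 4: R₀ = 0.52 × (0.78 × 45) = 0.52 × 35.1000 = 18.2520
Higher: breed at age 3 (38.8960).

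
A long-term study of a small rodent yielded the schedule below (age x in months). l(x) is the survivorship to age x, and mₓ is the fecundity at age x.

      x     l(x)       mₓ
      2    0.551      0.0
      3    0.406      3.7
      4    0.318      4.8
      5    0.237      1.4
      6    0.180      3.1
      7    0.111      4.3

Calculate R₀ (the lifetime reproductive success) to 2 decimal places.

R₀ = Σ l(x) mₓ:
  age 2: 0.551 × 0.0 = 0.0000
  age 3: 0.406 × 3.7 = 1.5022
  age 4: 0.318 × 4.8 = 1.5264
  age 5: 0.237 × 1.4 = 0.3318
  age 6: 0.180 × 3.1 = 0.5580
  age 7: 0.111 × 4.3 = 0.4773
R₀ = 0.0000 + 1.5022 + 1.5264 + 0.3318 + 0.5580 + 0.4773 = 4.3957

4.40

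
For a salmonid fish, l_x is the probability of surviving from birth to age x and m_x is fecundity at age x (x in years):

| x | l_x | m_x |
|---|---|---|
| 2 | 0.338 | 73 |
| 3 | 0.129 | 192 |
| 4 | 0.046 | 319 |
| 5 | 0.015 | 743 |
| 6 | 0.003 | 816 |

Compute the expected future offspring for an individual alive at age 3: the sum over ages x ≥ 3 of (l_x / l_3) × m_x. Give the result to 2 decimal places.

411.12

l_3 = 0.129. Conditional survival from age 3 to x is l_x / l_3.
  x=3: (0.129/0.129) × 192 = 192.0000
  x=4: (0.046/0.129) × 319 = 113.7519
  x=5: (0.015/0.129) × 743 = 86.3953
  x=6: (0.003/0.129) × 816 = 18.9767
Sum = 192.0000 + 113.7519 + 86.3953 + 18.9767 = 411.1240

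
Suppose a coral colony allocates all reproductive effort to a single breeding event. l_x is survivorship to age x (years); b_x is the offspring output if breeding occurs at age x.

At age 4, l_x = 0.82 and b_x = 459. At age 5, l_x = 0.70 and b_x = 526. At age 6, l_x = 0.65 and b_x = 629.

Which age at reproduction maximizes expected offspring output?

6

Expected offspring if breeding at age x = l_x × b_x:
  age 4: 0.82 × 459 = 376.380
  age 5: 0.70 × 526 = 368.200
  age 6: 0.65 × 629 = 408.850
Maximum at age 6 (408.850).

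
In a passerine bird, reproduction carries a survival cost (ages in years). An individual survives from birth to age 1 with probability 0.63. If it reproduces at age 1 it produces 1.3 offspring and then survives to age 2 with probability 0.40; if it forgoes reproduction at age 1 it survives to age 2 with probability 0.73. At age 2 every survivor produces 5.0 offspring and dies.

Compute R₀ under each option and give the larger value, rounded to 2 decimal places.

breed at age 1: R₀ = 0.63 × (1.3 + 0.40 × 5.0) = 0.63 × 3.3000 = 2.0790
delay to age 2: R₀ = 0.63 × (0.73 × 5.0) = 0.63 × 3.6500 = 2.2995
Higher: delay to age 2 (2.2995).

2.30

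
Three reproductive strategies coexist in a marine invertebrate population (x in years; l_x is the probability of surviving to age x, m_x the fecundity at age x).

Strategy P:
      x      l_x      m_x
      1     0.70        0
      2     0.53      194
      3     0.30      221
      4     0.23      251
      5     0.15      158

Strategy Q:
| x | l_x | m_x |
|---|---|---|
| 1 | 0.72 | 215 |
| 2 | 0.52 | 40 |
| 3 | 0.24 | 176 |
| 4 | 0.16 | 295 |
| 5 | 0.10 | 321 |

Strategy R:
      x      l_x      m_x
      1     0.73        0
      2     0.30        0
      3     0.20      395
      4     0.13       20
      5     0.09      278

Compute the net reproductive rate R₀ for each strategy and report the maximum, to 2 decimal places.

Strategy P: R₀ = 0.70×0 + 0.53×194 + 0.30×221 + 0.23×251 + 0.15×158 = 250.5500
Strategy Q: R₀ = 0.72×215 + 0.52×40 + 0.24×176 + 0.16×295 + 0.10×321 = 297.1400
Strategy R: R₀ = 0.73×0 + 0.30×0 + 0.20×395 + 0.13×20 + 0.09×278 = 106.6200
Highest R₀: strategy Q with 297.1400.

297.14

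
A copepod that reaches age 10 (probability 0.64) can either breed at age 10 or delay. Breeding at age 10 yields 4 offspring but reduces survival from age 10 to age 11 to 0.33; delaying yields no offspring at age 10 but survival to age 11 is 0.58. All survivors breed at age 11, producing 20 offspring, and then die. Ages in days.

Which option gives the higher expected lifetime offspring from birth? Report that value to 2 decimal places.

breed at age 10: R₀ = 0.64 × (4 + 0.33 × 20) = 0.64 × 10.6000 = 6.7840
delay to age 11: R₀ = 0.64 × (0.58 × 20) = 0.64 × 11.6000 = 7.4240
Higher: delay to age 11 (7.4240).

7.42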